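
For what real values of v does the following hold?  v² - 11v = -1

Rearrange to standard form: v² - 11v + 1 = 0.
Discriminant: (-11)² − 4·1·1 = 117.
Quadratic formula: v = (11 ± √117) / 2.
So v = 3·√(13)/2 + 11/2 ≈ 10.9083 or v = 11/2 - 3·√(13)/2 ≈ 0.0917.

v = 0.0917 or v = 10.9083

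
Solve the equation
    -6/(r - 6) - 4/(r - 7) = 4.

Multiply both sides by (r - 6)(r - 7):
-6(r - 7) - 4(r - 6) = 4(r - 6)(r - 7).
Expand and collect terms: 4r² - 42r + 102 = 0.
By the quadratic formula, r = (42 ± √132) / 8, so r ≈ 6.6861 or r ≈ 3.8139.
Neither value makes a denominator zero (r ≠ 6, r ≠ 7), so both are valid.

r = 3.8139 or r = 6.6861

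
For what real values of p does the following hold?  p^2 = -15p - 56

p = -8 or p = -7

Bring every term to one side: p^2 + 15p + 56 = 0.
Factor: (p + 8)(p + 7) = 0.
So p = -8 or p = -7.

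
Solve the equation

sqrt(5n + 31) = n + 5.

Square both sides: 5n + 31 = (n + 5)^2.
Expand and rearrange: n^2 + 5n - 6 = 0.
Solving gives n = 1 or n = -6.
Check each candidate in the original equation:
  n = 1: sqrt(36) = 6, while n + 5 = 6 — valid.
  n = -6: sqrt(1) = 1, while n + 5 = -1 — extraneous.

n = 1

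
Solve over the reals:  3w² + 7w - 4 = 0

Discriminant: (7)² − 4·3·(-4) = 97.
Quadratic formula: w = (-7 ± √97) / 6.
So w = -7/6 + √(97)/6 ≈ 0.4748 or w = -√(97)/6 - 7/6 ≈ -2.8081.

w = -2.8081 or w = 0.4748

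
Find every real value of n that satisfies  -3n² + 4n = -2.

n = -0.3874 or n = 1.7208

Rearrange to standard form: -3n² + 4n + 2 = 0.
Discriminant: (4)² − 4·(-3)·2 = 40.
Quadratic formula: n = (-4 ± √40) / (-6).
So n = 2/3 - √(10)/3 ≈ -0.3874 or n = 2/3 + √(10)/3 ≈ 1.7208.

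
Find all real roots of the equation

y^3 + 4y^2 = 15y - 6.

y = -6.4641 or y = 0.4641 or y = 2

Rearrange: y^3 + 4y^2 - 15y + 6 = 0.
Possible rational roots are divisors of 6. Testing y = 2 gives 0, so (y - 2) is a factor.
Divide: y^3 + 4y^2 - 15y + 6 = (y - 2)(y^2 + 6y - 3).
Apply the quadratic formula to y^2 + 6y - 3 = 0: y = (-6 +/- sqrt(48))/2, i.e. y ~= 0.4641 or y ~= -6.4641.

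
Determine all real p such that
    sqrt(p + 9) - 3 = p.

p = 0

Isolate the radical: sqrt(p + 9) = p + 3.
Square both sides: p + 9 = (p + 3)^2.
Expand and rearrange: p^2 + 5p = 0.
Solving gives p = 0 or p = -5.
Check each candidate in the original equation:
  p = 0: sqrt(9) = 3, while p + 3 = 3 — valid.
  p = -5: sqrt(4) = 2, while p + 3 = -2 — extraneous.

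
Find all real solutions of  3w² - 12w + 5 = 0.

Discriminant: (-12)² − 4·3·5 = 84.
Quadratic formula: w = (12 ± √84) / 6.
So w = √(21)/3 + 2 ≈ 3.5275 or w = 2 - √(21)/3 ≈ 0.4725.

w = 0.4725 or w = 3.5275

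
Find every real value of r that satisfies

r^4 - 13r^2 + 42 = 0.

Let u = r^2. The equation becomes u^2 - 13u + 42 = 0.
Factor: (u - 6)(u - 7) = 0, so u = 6 or u = 7.
r^2 = 6 gives r = +/-sqrt(6) ~= +/-2.4495.
r^2 = 7 gives r = +/-sqrt(7) ~= +/-2.6458.

r = -2.6458 or r = -2.4495 or r = 2.4495 or r = 2.6458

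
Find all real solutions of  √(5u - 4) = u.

u = 1 or u = 4

Square both sides: 5u - 4 = (u)².
Expand and rearrange: u² - 5u + 4 = 0.
Solving gives u = 4 or u = 1.
Check each candidate in the original equation:
  u = 4: √(16) = 4, while u = 4 — valid.
  u = 1: √(1) = 1, while u = 1 — valid.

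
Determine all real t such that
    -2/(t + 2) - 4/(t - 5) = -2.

Multiply both sides by (t + 2)(t - 5):
-2(t - 5) - 4(t + 2) = -2(t + 2)(t - 5).
Expand and collect terms: -2t² + 12t + 18 = 0.
By the quadratic formula, t = (-12 ± √288) / -4, so t ≈ -1.2426 or t ≈ 7.2426.
Neither value makes a denominator zero (t ≠ -2, t ≠ 5), so both are valid.

t = -1.2426 or t = 7.2426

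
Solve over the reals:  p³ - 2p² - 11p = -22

Rearrange: p³ - 2p² - 11p + 22 = 0.
Possible rational roots are divisors of 22. Testing p = 2 gives 0, so (p - 2) is a factor.
Divide: p³ - 2p² - 11p + 22 = (p - 2)(p² - 11).
Apply the quadratic formula to p² - 11 = 0: p = (0 ± √44)/2, i.e. p ≈ 3.3166 or p ≈ -3.3166.

p = -3.3166 or p = 2 or p = 3.3166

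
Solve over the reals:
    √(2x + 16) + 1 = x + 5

Isolate the radical: √(2x + 16) = x + 4.
Square both sides: 2x + 16 = (x + 4)².
Expand and rearrange: x² + 6x = 0.
Solving gives x = 0 or x = -6.
Check each candidate in the original equation:
  x = 0: √(16) = 4, while x + 4 = 4 — valid.
  x = -6: √(4) = 2, while x + 4 = -2 — extraneous.

x = 0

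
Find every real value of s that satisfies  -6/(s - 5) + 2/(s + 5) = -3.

Multiply both sides by (s - 5)(s + 5):
-6(s + 5) + 2(s - 5) = -3(s - 5)(s + 5).
Expand and collect terms: -3s^2 + 4s + 115 = 0.
By the quadratic formula, s = (-4 +/- sqrt(1396)) / -6, so s ~= -5.5605 or s ~= 6.8938.
Neither value makes a denominator zero (s != 5, s != -5), so both are valid.

s = -5.5605 or s = 6.8938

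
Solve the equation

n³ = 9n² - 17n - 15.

n = -0.6458 or n = 4.6458 or n = 5

Rearrange: n³ - 9n² + 17n + 15 = 0.
Possible rational roots are divisors of 15. Testing n = 5 gives 0, so (n - 5) is a factor.
Divide: n³ - 9n² + 17n + 15 = (n - 5)(n² - 4n - 3).
Apply the quadratic formula to n² - 4n - 3 = 0: n = (4 ± √28)/2, i.e. n ≈ 4.6458 or n ≈ -0.6458.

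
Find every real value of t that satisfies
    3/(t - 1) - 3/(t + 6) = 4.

Multiply both sides by (t - 1)(t + 6):
3(t + 6) - 3(t - 1) = 4(t - 1)(t + 6).
Expand and collect terms: 4t^2 + 20t - 45 = 0.
By the quadratic formula, t = (-20 +/- sqrt(1120)) / 8, so t ~= 1.6833 or t ~= -6.6833.
Neither value makes a denominator zero (t != 1, t != -6), so both are valid.

t = -6.6833 or t = 1.6833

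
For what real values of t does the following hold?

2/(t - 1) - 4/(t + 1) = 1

Multiply both sides by (t - 1)(t + 1):
2(t + 1) - 4(t - 1) = (t - 1)(t + 1).
Expand and collect terms: t^2 + 2t - 7 = 0.
By the quadratic formula, t = (-2 +/- sqrt(32)) / 2, so t ~= 1.8284 or t ~= -3.8284.
Neither value makes a denominator zero (t != 1, t != -1), so both are valid.

t = -3.8284 or t = 1.8284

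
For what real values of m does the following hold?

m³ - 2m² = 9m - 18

m = -3 or m = 2 or m = 3

Rearrange: m³ - 2m² - 9m + 18 = 0.
Possible rational roots are divisors of 18. Testing m = 2 gives 0, so (m - 2) is a factor.
Divide: m³ - 2m² - 9m + 18 = (m - 2)(m² - 9).
Factor the quadratic: m = 3 or m = -3.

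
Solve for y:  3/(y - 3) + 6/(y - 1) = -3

y = -1.5616 or y = 2.5616

Multiply both sides by (y - 3)(y - 1):
3(y - 1) + 6(y - 3) = -3(y - 3)(y - 1).
Expand and collect terms: -3y² + 3y + 12 = 0.
By the quadratic formula, y = (-3 ± √153) / -6, so y ≈ -1.5616 or y ≈ 2.5616.
Neither value makes a denominator zero (y ≠ 3, y ≠ 1), so both are valid.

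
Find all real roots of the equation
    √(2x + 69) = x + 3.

x = 6

Square both sides: 2x + 69 = (x + 3)².
Expand and rearrange: x² + 4x - 60 = 0.
Solving gives x = 6 or x = -10.
Check each candidate in the original equation:
  x = 6: √(81) = 9, while x + 3 = 9 — valid.
  x = -10: √(49) = 7, while x + 3 = -7 — extraneous.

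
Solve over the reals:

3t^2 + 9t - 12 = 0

t = -4 or t = 1

Factor: 3(t + 4)(t - 1) = 0.
So t = -4 or t = 1.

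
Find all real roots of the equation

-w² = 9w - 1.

Rearrange to standard form: -w² - 9w + 1 = 0.
Discriminant: (-9)² − 4·(-1)·1 = 85.
Quadratic formula: w = (9 ± √85) / (-2).
So w = -√(85)/2 - 9/2 ≈ -9.1098 or w = -9/2 + √(85)/2 ≈ 0.1098.

w = -9.1098 or w = 0.1098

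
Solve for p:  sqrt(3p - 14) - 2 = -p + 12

p = 10

Isolate the radical: sqrt(3p - 14) = -p + 14.
Square both sides: 3p - 14 = (-p + 14)^2.
Expand and rearrange: p^2 - 31p + 210 = 0.
Solving gives p = 21 or p = 10.
Check each candidate in the original equation:
  p = 21: sqrt(49) = 7, while -p + 14 = -7 — extraneous.
  p = 10: sqrt(16) = 4, while -p + 14 = 4 — valid.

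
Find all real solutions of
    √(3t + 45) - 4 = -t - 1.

Isolate the radical: √(3t + 45) = -t + 3.
Square both sides: 3t + 45 = (-t + 3)².
Expand and rearrange: t² - 9t - 36 = 0.
Solving gives t = 12 or t = -3.
Check each candidate in the original equation:
  t = 12: √(81) = 9, while -t + 3 = -9 — extraneous.
  t = -3: √(36) = 6, while -t + 3 = 6 — valid.

t = -3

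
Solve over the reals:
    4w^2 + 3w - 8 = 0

Discriminant: (3)^2 - 4*4*(-8) = 137.
Quadratic formula: w = (-3 +/- sqrt(137)) / 8.
So w = -3/8 + sqrt(137)/8 ~= 1.0881 or w = -sqrt(137)/8 - 3/8 ~= -1.8381.

w = -1.8381 or w = 1.0881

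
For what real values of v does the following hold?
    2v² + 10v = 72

Bring every term to one side: 2v² + 10v - 72 = 0.
Factor: 2(v + 9)(v - 4) = 0.
So v = -9 or v = 4.

v = -9 or v = 4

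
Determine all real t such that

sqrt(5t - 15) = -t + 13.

Square both sides: 5t - 15 = (-t + 13)^2.
Expand and rearrange: t^2 - 31t + 184 = 0.
Solving gives t = 23 or t = 8.
Check each candidate in the original equation:
  t = 23: sqrt(100) = 10, while -t + 13 = -10 — extraneous.
  t = 8: sqrt(25) = 5, while -t + 13 = 5 — valid.

t = 8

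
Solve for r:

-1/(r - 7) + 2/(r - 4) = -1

r = 2.3542 or r = 7.6458

Multiply both sides by (r - 7)(r - 4):
-(r - 4) + 2(r - 7) = -(r - 7)(r - 4).
Expand and collect terms: -r^2 + 10r - 18 = 0.
By the quadratic formula, r = (-10 +/- sqrt(28)) / -2, so r ~= 2.3542 or r ~= 7.6458.
Neither value makes a denominator zero (r != 7, r != 4), so both are valid.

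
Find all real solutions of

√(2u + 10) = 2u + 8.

Square both sides: 2u + 10 = (2u + 8)².
Expand and rearrange: 4u² + 30u + 54 = 0.
Solving gives u = -3 or u = -4.5.
Check each candidate in the original equation:
  u = -3: √(4) = 2, while 2u + 8 = 2 — valid.
  u = -4.5: √(1) = 1, while 2u + 8 = -1 — extraneous.

u = -3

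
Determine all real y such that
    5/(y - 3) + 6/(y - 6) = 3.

Multiply both sides by (y - 3)(y - 6):
5(y - 6) + 6(y - 3) = 3(y - 3)(y - 6).
Expand and collect terms: 3y^2 - 38y + 102 = 0.
By the quadratic formula, y = (38 +/- sqrt(220)) / 6, so y ~= 8.8054 or y ~= 3.8613.
Neither value makes a denominator zero (y != 3, y != 6), so both are valid.

y = 3.8613 or y = 8.8054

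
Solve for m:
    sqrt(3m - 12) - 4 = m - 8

Isolate the radical: sqrt(3m - 12) = m - 4.
Square both sides: 3m - 12 = (m - 4)^2.
Expand and rearrange: m^2 - 11m + 28 = 0.
Solving gives m = 7 or m = 4.
Check each candidate in the original equation:
  m = 7: sqrt(9) = 3, while m - 4 = 3 — valid.
  m = 4: sqrt(0) = 0, while m - 4 = 0 — valid.

m = 4 or m = 7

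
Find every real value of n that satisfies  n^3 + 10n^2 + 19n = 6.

Rearrange: n^3 + 10n^2 + 19n - 6 = 0.
Possible rational roots are divisors of -6. Testing n = -3 gives 0, so (n + 3) is a factor.
Divide: n^3 + 10n^2 + 19n - 6 = (n + 3)(n^2 + 7n - 2).
Apply the quadratic formula to n^2 + 7n - 2 = 0: n = (-7 +/- sqrt(57))/2, i.e. n ~= 0.2749 or n ~= -7.2749.

n = -7.2749 or n = -3 or n = 0.2749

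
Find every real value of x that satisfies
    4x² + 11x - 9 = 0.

x = -3.4099 or x = 0.6599

Discriminant: (11)² − 4·4·(-9) = 265.
Quadratic formula: x = (-11 ± √265) / 8.
So x = -11/8 + √(265)/8 ≈ 0.6599 or x = -√(265)/8 - 11/8 ≈ -3.4099.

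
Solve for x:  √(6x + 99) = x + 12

Square both sides: 6x + 99 = (x + 12)².
Expand and rearrange: x² + 18x + 45 = 0.
Solving gives x = -3 or x = -15.
Check each candidate in the original equation:
  x = -3: √(81) = 9, while x + 12 = 9 — valid.
  x = -15: √(9) = 3, while x + 12 = -3 — extraneous.

x = -3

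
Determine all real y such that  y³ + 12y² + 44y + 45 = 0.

y = -5.3028 or y = -5 or y = -1.6972

Possible rational roots are divisors of 45. Testing y = -5 gives 0, so (y + 5) is a factor.
Divide: y³ + 12y² + 44y + 45 = (y + 5)(y² + 7y + 9).
Apply the quadratic formula to y² + 7y + 9 = 0: y = (-7 ± √13)/2, i.e. y ≈ -1.6972 or y ≈ -5.3028.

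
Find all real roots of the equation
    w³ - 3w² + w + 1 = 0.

w = -0.4142 or w = 1 or w = 2.4142

Possible rational roots are divisors of 1. Testing w = 1 gives 0, so (w - 1) is a factor.
Divide: w³ - 3w² + w + 1 = (w - 1)(w² - 2w - 1).
Apply the quadratic formula to w² - 2w - 1 = 0: w = (2 ± √8)/2, i.e. w ≈ 2.4142 or w ≈ -0.4142.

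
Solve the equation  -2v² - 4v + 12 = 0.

v = -3.6458 or v = 1.6458

Discriminant: (-4)² − 4·(-2)·12 = 112.
Quadratic formula: v = (4 ± √112) / (-4).
So v = -√(7) - 1 ≈ -3.6458 or v = -1 + √(7) ≈ 1.6458.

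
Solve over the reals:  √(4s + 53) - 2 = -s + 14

s = 7

Isolate the radical: √(4s + 53) = -s + 16.
Square both sides: 4s + 53 = (-s + 16)².
Expand and rearrange: s² - 36s + 203 = 0.
Solving gives s = 29 or s = 7.
Check each candidate in the original equation:
  s = 29: √(169) = 13, while -s + 16 = -13 — extraneous.
  s = 7: √(81) = 9, while -s + 16 = 9 — valid.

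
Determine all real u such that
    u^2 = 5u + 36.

u = -4 or u = 9

Bring every term to one side: u^2 - 5u - 36 = 0.
Factor: (u + 4)(u - 9) = 0.
So u = -4 or u = 9.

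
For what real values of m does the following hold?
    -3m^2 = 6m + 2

m = -1.5774 or m = -0.4226

Rearrange to standard form: -3m^2 - 6m - 2 = 0.
Discriminant: (-6)^2 - 4*(-3)*(-2) = 12.
Quadratic formula: m = (6 +/- sqrt(12)) / (-6).
So m = -1 - sqrt(3)/3 ~= -1.5774 or m = -1 + sqrt(3)/3 ~= -0.4226.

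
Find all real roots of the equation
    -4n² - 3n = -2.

Rearrange to standard form: -4n² - 3n + 2 = 0.
Discriminant: (-3)² − 4·(-4)·2 = 41.
Quadratic formula: n = (3 ± √41) / (-8).
So n = -√(41)/8 - 3/8 ≈ -1.1754 or n = -3/8 + √(41)/8 ≈ 0.4254.

n = -1.1754 or n = 0.4254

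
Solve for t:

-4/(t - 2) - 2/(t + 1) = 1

t = -5.3723 or t = 0.3723

Multiply both sides by (t - 2)(t + 1):
-4(t + 1) - 2(t - 2) = (t - 2)(t + 1).
Expand and collect terms: t² + 5t - 2 = 0.
By the quadratic formula, t = (-5 ± √33) / 2, so t ≈ 0.3723 or t ≈ -5.3723.
Neither value makes a denominator zero (t ≠ 2, t ≠ -1), so both are valid.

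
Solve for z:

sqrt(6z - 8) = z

z = 2 or z = 4

Square both sides: 6z - 8 = (z)^2.
Expand and rearrange: z^2 - 6z + 8 = 0.
Solving gives z = 4 or z = 2.
Check each candidate in the original equation:
  z = 4: sqrt(16) = 4, while z = 4 — valid.
  z = 2: sqrt(4) = 2, while z = 2 — valid.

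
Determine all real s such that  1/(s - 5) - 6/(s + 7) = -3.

Multiply both sides by (s - 5)(s + 7):
(s + 7) - 6(s - 5) = -3(s - 5)(s + 7).
Expand and collect terms: -3s^2 - s + 68 = 0.
By the quadratic formula, s = (1 +/- sqrt(817)) / -6, so s ~= -4.9305 or s ~= 4.5972.
Neither value makes a denominator zero (s != 5, s != -7), so both are valid.

s = -4.9305 or s = 4.5972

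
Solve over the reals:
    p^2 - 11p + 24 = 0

Factor: (p - 8)(p - 3) = 0.
So p = 8 or p = 3.

p = 3 or p = 8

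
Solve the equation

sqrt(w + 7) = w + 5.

Square both sides: w + 7 = (w + 5)^2.
Expand and rearrange: w^2 + 9w + 18 = 0.
Solving gives w = -3 or w = -6.
Check each candidate in the original equation:
  w = -3: sqrt(4) = 2, while w + 5 = 2 — valid.
  w = -6: sqrt(1) = 1, while w + 5 = -1 — extraneous.

w = -3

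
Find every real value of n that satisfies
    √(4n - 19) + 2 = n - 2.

n = 5 or n = 7

Isolate the radical: √(4n - 19) = n - 4.
Square both sides: 4n - 19 = (n - 4)².
Expand and rearrange: n² - 12n + 35 = 0.
Solving gives n = 7 or n = 5.
Check each candidate in the original equation:
  n = 7: √(9) = 3, while n - 4 = 3 — valid.
  n = 5: √(1) = 1, while n - 4 = 1 — valid.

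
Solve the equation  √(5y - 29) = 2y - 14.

y = 9

Square both sides: 5y - 29 = (2y - 14)².
Expand and rearrange: 4y² - 61y + 225 = 0.
Solving gives y = 9 or y = 6.25.
Check each candidate in the original equation:
  y = 9: √(16) = 4, while 2y - 14 = 4 — valid.
  y = 6.25: √(2.25) = 1.5, while 2y - 14 = -1.5 — extraneous.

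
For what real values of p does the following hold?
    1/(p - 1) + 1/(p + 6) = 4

Multiply both sides by (p - 1)(p + 6):
(p + 6) + (p - 1) = 4(p - 1)(p + 6).
Expand and collect terms: 4p² + 18p - 29 = 0.
By the quadratic formula, p = (-18 ± √788) / 8, so p ≈ 1.2589 or p ≈ -5.7589.
Neither value makes a denominator zero (p ≠ 1, p ≠ -6), so both are valid.

p = -5.7589 or p = 1.2589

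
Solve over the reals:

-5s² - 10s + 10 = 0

Discriminant: (-10)² − 4·(-5)·10 = 300.
Quadratic formula: s = (10 ± √300) / (-10).
So s = -√(3) - 1 ≈ -2.7321 or s = -1 + √(3) ≈ 0.7321.

s = -2.7321 or s = 0.7321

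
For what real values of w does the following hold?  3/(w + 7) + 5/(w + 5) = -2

Multiply both sides by (w + 7)(w + 5):
3(w + 5) + 5(w + 7) = -2(w + 7)(w + 5).
Expand and collect terms: -2w^2 - 32w - 120 = 0.
Factor or apply the quadratic formula: w = -10 or w = -6.
Neither value makes a denominator zero (w != -7, w != -5), so both are valid.

w = -10 or w = -6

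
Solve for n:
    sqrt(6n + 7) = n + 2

n = -1 or n = 3

Square both sides: 6n + 7 = (n + 2)^2.
Expand and rearrange: n^2 - 2n - 3 = 0.
Solving gives n = 3 or n = -1.
Check each candidate in the original equation:
  n = 3: sqrt(25) = 5, while n + 2 = 5 — valid.
  n = -1: sqrt(1) = 1, while n + 2 = 1 — valid.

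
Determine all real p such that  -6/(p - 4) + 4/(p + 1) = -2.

Multiply both sides by (p - 4)(p + 1):
-6(p + 1) + 4(p - 4) = -2(p - 4)(p + 1).
Expand and collect terms: -2p² + 8p + 30 = 0.
By the quadratic formula, p = (-8 ± √304) / -4, so p ≈ -2.3589 or p ≈ 6.3589.
Neither value makes a denominator zero (p ≠ 4, p ≠ -1), so both are valid.

p = -2.3589 or p = 6.3589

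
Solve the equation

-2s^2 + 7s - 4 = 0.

s = 0.7192 or s = 2.7808

Discriminant: (7)^2 - 4*(-2)*(-4) = 17.
Quadratic formula: s = (-7 +/- sqrt(17)) / (-4).
So s = 7/4 - sqrt(17)/4 ~= 0.7192 or s = sqrt(17)/4 + 7/4 ~= 2.7808.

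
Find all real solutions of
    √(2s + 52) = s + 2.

s = 6

Square both sides: 2s + 52 = (s + 2)².
Expand and rearrange: s² + 2s - 48 = 0.
Solving gives s = 6 or s = -8.
Check each candidate in the original equation:
  s = 6: √(64) = 8, while s + 2 = 8 — valid.
  s = -8: √(36) = 6, while s + 2 = -6 — extraneous.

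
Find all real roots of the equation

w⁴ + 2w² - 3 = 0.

Let u = w². The equation becomes u² + 2u - 3 = 0.
Factor: (u - 1)(u + 3) = 0, so u = 1 or u = -3.
w² = 1 gives w = ±1.
w² = -3 < 0 has no real solution.

w = -1 or w = 1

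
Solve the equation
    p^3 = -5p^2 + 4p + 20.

p = -5 or p = -2 or p = 2

Rearrange: p^3 + 5p^2 - 4p - 20 = 0.
Possible rational roots are divisors of -20. Testing p = -5 gives 0, so (p + 5) is a factor.
Divide: p^3 + 5p^2 - 4p - 20 = (p + 5)(p^2 - 4).
Factor the quadratic: p = 2 or p = -2.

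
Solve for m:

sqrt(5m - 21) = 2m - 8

m = 4.25 or m = 5

Square both sides: 5m - 21 = (2m - 8)^2.
Expand and rearrange: 4m^2 - 37m + 85 = 0.
Solving gives m = 5 or m = 4.25.
Check each candidate in the original equation:
  m = 5: sqrt(4) = 2, while 2m - 8 = 2 — valid.
  m = 4.25: sqrt(0.25) = 0.5, while 2m - 8 = 0.5 — valid.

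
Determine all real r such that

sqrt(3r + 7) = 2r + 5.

Square both sides: 3r + 7 = (2r + 5)^2.
Expand and rearrange: 4r^2 + 17r + 18 = 0.
Solving gives r = -2 or r = -2.25.
Check each candidate in the original equation:
  r = -2: sqrt(1) = 1, while 2r + 5 = 1 — valid.
  r = -2.25: sqrt(0.25) = 0.5, while 2r + 5 = 0.5 — valid.

r = -2.25 or r = -2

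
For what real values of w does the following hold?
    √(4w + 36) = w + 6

w = 0

Square both sides: 4w + 36 = (w + 6)².
Expand and rearrange: w² + 8w = 0.
Solving gives w = 0 or w = -8.
Check each candidate in the original equation:
  w = 0: √(36) = 6, while w + 6 = 6 — valid.
  w = -8: √(4) = 2, while w + 6 = -2 — extraneous.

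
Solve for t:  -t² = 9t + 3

t = -8.6533 or t = -0.3467

Rearrange to standard form: -t² - 9t - 3 = 0.
Discriminant: (-9)² − 4·(-1)·(-3) = 69.
Quadratic formula: t = (9 ± √69) / (-2).
So t = -9/2 - √(69)/2 ≈ -8.6533 or t = -9/2 + √(69)/2 ≈ -0.3467.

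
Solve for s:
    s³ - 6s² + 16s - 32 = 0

Possible rational roots are divisors of -32. Testing s = 4 gives 0, so (s - 4) is a factor.
Divide: s³ - 6s² + 16s - 32 = (s - 4)(s² - 2s + 8).
The quadratic s² - 2s + 8 has discriminant -28 < 0, so no further real roots.

s = 4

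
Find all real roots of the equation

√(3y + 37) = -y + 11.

Square both sides: 3y + 37 = (-y + 11)².
Expand and rearrange: y² - 25y + 84 = 0.
Solving gives y = 21 or y = 4.
Check each candidate in the original equation:
  y = 21: √(100) = 10, while -y + 11 = -10 — extraneous.
  y = 4: √(49) = 7, while -y + 11 = 7 — valid.

y = 4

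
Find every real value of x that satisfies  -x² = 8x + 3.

x = -7.6056 or x = -0.3944

Rearrange to standard form: -x² - 8x - 3 = 0.
Discriminant: (-8)² − 4·(-1)·(-3) = 52.
Quadratic formula: x = (8 ± √52) / (-2).
So x = -4 - √(13) ≈ -7.6056 or x = -4 + √(13) ≈ -0.3944.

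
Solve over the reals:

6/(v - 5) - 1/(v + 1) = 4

v = -1.2013 or v = 6.4513

Multiply both sides by (v - 5)(v + 1):
6(v + 1) - (v - 5) = 4(v - 5)(v + 1).
Expand and collect terms: 4v^2 - 21v - 31 = 0.
By the quadratic formula, v = (21 +/- sqrt(937)) / 8, so v ~= 6.4513 or v ~= -1.2013.
Neither value makes a denominator zero (v != 5, v != -1), so both are valid.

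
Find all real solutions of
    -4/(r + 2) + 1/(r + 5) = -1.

r = -5.4641 or r = 1.4641

Multiply both sides by (r + 2)(r + 5):
-4(r + 5) + (r + 2) = -(r + 2)(r + 5).
Expand and collect terms: -r^2 - 4r + 8 = 0.
By the quadratic formula, r = (4 +/- sqrt(48)) / -2, so r ~= -5.4641 or r ~= 1.4641.
Neither value makes a denominator zero (r != -2, r != -5), so both are valid.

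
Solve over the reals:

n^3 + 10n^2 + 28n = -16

Rearrange: n^3 + 10n^2 + 28n + 16 = 0.
Possible rational roots are divisors of 16. Testing n = -4 gives 0, so (n + 4) is a factor.
Divide: n^3 + 10n^2 + 28n + 16 = (n + 4)(n^2 + 6n + 4).
Apply the quadratic formula to n^2 + 6n + 4 = 0: n = (-6 +/- sqrt(20))/2, i.e. n ~= -0.7639 or n ~= -5.2361.

n = -5.2361 or n = -4 or n = -0.7639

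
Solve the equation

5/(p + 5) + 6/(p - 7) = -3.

Multiply both sides by (p + 5)(p - 7):
5(p - 7) + 6(p + 5) = -3(p + 5)(p - 7).
Expand and collect terms: -3p² - 5p + 110 = 0.
By the quadratic formula, p = (5 ± √1345) / -6, so p ≈ -6.9457 or p ≈ 5.279.
Neither value makes a denominator zero (p ≠ -5, p ≠ 7), so both are valid.

p = -6.9457 or p = 5.279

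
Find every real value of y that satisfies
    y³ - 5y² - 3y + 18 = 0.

y = -1.8541 or y = 2 or y = 4.8541

Possible rational roots are divisors of 18. Testing y = 2 gives 0, so (y - 2) is a factor.
Divide: y³ - 5y² - 3y + 18 = (y - 2)(y² - 3y - 9).
Apply the quadratic formula to y² - 3y - 9 = 0: y = (3 ± √45)/2, i.e. y ≈ 4.8541 or y ≈ -1.8541.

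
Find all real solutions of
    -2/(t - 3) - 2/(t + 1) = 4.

t = -1.5616 or t = 2.5616

Multiply both sides by (t - 3)(t + 1):
-2(t + 1) - 2(t - 3) = 4(t - 3)(t + 1).
Expand and collect terms: 4t^2 - 4t - 16 = 0.
By the quadratic formula, t = (4 +/- sqrt(272)) / 8, so t ~= 2.5616 or t ~= -1.5616.
Neither value makes a denominator zero (t != 3, t != -1), so both are valid.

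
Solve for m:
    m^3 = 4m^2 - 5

Rearrange: m^3 - 4m^2 + 5 = 0.
Possible rational roots are divisors of 5. Testing m = -1 gives 0, so (m + 1) is a factor.
Divide: m^3 - 4m^2 + 5 = (m + 1)(m^2 - 5m + 5).
Apply the quadratic formula to m^2 - 5m + 5 = 0: m = (5 +/- sqrt(5))/2, i.e. m ~= 3.618 or m ~= 1.382.

m = -1 or m = 1.382 or m = 3.618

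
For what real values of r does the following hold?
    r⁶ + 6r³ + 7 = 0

r = -1.6404 or r = -1.1661

Let u = r³. The equation becomes u² + 6u + 7 = 0.
By the quadratic formula, u = -3 + √(2) or u = -3 - √(2).
r³ = -3 + √(2) gives r = -∛(3 - √(2)) ≈ -1.1661.
r³ = -3 - √(2) gives r = -∛(√(2) + 3) ≈ -1.6404.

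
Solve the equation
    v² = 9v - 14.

Bring every term to one side: v² - 9v + 14 = 0.
Factor: (v - 7)(v - 2) = 0.
So v = 7 or v = 2.

v = 2 or v = 7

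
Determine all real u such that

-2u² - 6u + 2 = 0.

u = -3.3028 or u = 0.3028

Discriminant: (-6)² − 4·(-2)·2 = 52.
Quadratic formula: u = (6 ± √52) / (-4).
So u = -√(13)/2 - 3/2 ≈ -3.3028 or u = -3/2 + √(13)/2 ≈ 0.3028.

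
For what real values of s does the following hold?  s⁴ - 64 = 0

s = -2.8284 or s = 2.8284

Let u = s². The equation becomes u² - 64 = 0.
Factor: (u + 8)(u - 8) = 0, so u = -8 or u = 8.
s² = -8 < 0 has no real solution.
s² = 8 gives s = ±2·√(2) ≈ ±2.8284.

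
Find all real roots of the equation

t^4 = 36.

t = -2.4495 or t = 2.4495

Let u = t^2. The equation becomes u^2 - 36 = 0.
Factor: (u - 6)(u + 6) = 0, so u = 6 or u = -6.
t^2 = 6 gives t = +/-sqrt(6) ~= +/-2.4495.
t^2 = -6 < 0 has no real solution.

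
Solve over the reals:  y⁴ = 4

Let u = y². The equation becomes u² - 4 = 0.
Factor: (u + 2)(u - 2) = 0, so u = -2 or u = 2.
y² = -2 < 0 has no real solution.
y² = 2 gives y = ±√(2) ≈ ±1.4142.

y = -1.4142 or y = 1.4142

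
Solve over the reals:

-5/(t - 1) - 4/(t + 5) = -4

t = -4.194 or t = 2.444

Multiply both sides by (t - 1)(t + 5):
-5(t + 5) - 4(t - 1) = -4(t - 1)(t + 5).
Expand and collect terms: -4t^2 - 7t + 41 = 0.
By the quadratic formula, t = (7 +/- sqrt(705)) / -8, so t ~= -4.194 or t ~= 2.444.
Neither value makes a denominator zero (t != 1, t != -5), so both are valid.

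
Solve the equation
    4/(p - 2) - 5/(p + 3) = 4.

p = -4.0733 or p = 2.8233

Multiply both sides by (p - 2)(p + 3):
4(p + 3) - 5(p - 2) = 4(p - 2)(p + 3).
Expand and collect terms: 4p^2 + 5p - 46 = 0.
By the quadratic formula, p = (-5 +/- sqrt(761)) / 8, so p ~= 2.8233 or p ~= -4.0733.
Neither value makes a denominator zero (p != 2, p != -3), so both are valid.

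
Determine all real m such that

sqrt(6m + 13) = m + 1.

m = 6

Square both sides: 6m + 13 = (m + 1)^2.
Expand and rearrange: m^2 - 4m - 12 = 0.
Solving gives m = 6 or m = -2.
Check each candidate in the original equation:
  m = 6: sqrt(49) = 7, while m + 1 = 7 — valid.
  m = -2: sqrt(1) = 1, while m + 1 = -1 — extraneous.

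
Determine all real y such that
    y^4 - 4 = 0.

Let u = y^2. The equation becomes u^2 - 4 = 0.
Factor: (u - 2)(u + 2) = 0, so u = 2 or u = -2.
y^2 = 2 gives y = +/-sqrt(2) ~= +/-1.4142.
y^2 = -2 < 0 has no real solution.

y = -1.4142 or y = 1.4142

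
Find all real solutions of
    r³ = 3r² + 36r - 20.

Rearrange: r³ - 3r² - 36r + 20 = 0.
Possible rational roots are divisors of 20. Testing r = -5 gives 0, so (r + 5) is a factor.
Divide: r³ - 3r² - 36r + 20 = (r + 5)(r² - 8r + 4).
Apply the quadratic formula to r² - 8r + 4 = 0: r = (8 ± √48)/2, i.e. r ≈ 7.4641 or r ≈ 0.5359.

r = -5 or r = 0.5359 or r = 7.4641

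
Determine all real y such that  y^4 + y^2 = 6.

Let u = y^2. The equation becomes u^2 + u - 6 = 0.
Factor: (u - 2)(u + 3) = 0, so u = 2 or u = -3.
y^2 = 2 gives y = +/-sqrt(2) ~= +/-1.4142.
y^2 = -3 < 0 has no real solution.

y = -1.4142 or y = 1.4142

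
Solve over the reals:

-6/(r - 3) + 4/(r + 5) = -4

r = -5.8551 or r = 4.3551

Multiply both sides by (r - 3)(r + 5):
-6(r + 5) + 4(r - 3) = -4(r - 3)(r + 5).
Expand and collect terms: -4r² - 6r + 102 = 0.
By the quadratic formula, r = (6 ± √1668) / -8, so r ≈ -5.8551 or r ≈ 4.3551.
Neither value makes a denominator zero (r ≠ 3, r ≠ -5), so both are valid.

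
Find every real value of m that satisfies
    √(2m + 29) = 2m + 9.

m = -2

Square both sides: 2m + 29 = (2m + 9)².
Expand and rearrange: 4m² + 34m + 52 = 0.
Solving gives m = -2 or m = -6.5.
Check each candidate in the original equation:
  m = -2: √(25) = 5, while 2m + 9 = 5 — valid.
  m = -6.5: √(16) = 4, while 2m + 9 = -4 — extraneous.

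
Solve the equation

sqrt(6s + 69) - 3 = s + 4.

s = 2

Isolate the radical: sqrt(6s + 69) = s + 7.
Square both sides: 6s + 69 = (s + 7)^2.
Expand and rearrange: s^2 + 8s - 20 = 0.
Solving gives s = 2 or s = -10.
Check each candidate in the original equation:
  s = 2: sqrt(81) = 9, while s + 7 = 9 — valid.
  s = -10: sqrt(9) = 3, while s + 7 = -3 — extraneous.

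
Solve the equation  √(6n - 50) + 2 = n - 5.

n = 9 or n = 11

Isolate the radical: √(6n - 50) = n - 7.
Square both sides: 6n - 50 = (n - 7)².
Expand and rearrange: n² - 20n + 99 = 0.
Solving gives n = 11 or n = 9.
Check each candidate in the original equation:
  n = 11: √(16) = 4, while n - 7 = 4 — valid.
  n = 9: √(4) = 2, while n - 7 = 2 — valid.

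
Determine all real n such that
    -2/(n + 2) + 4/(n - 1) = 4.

n = -2.386 or n = 1.886

Multiply both sides by (n + 2)(n - 1):
-2(n - 1) + 4(n + 2) = 4(n + 2)(n - 1).
Expand and collect terms: 4n² + 2n - 18 = 0.
By the quadratic formula, n = (-2 ± √292) / 8, so n ≈ 1.886 or n ≈ -2.386.
Neither value makes a denominator zero (n ≠ -2, n ≠ 1), so both are valid.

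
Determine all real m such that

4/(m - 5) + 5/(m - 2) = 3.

Multiply both sides by (m - 5)(m - 2):
4(m - 2) + 5(m - 5) = 3(m - 5)(m - 2).
Expand and collect terms: 3m² - 30m + 63 = 0.
Factor or apply the quadratic formula: m = 7 or m = 3.
Neither value makes a denominator zero (m ≠ 5, m ≠ 2), so both are valid.

m = 3 or m = 7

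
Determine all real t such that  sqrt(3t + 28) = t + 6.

Square both sides: 3t + 28 = (t + 6)^2.
Expand and rearrange: t^2 + 9t + 8 = 0.
Solving gives t = -1 or t = -8.
Check each candidate in the original equation:
  t = -1: sqrt(25) = 5, while t + 6 = 5 — valid.
  t = -8: sqrt(4) = 2, while t + 6 = -2 — extraneous.

t = -1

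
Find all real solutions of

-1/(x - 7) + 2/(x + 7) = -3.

Multiply both sides by (x - 7)(x + 7):
-(x + 7) + 2(x - 7) = -3(x - 7)(x + 7).
Expand and collect terms: -3x^2 - x + 168 = 0.
By the quadratic formula, x = (1 +/- sqrt(2017)) / -6, so x ~= -7.6518 or x ~= 7.3185.
Neither value makes a denominator zero (x != 7, x != -7), so both are valid.

x = -7.6518 or x = 7.3185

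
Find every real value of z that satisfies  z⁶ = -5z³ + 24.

Let u = z³. The equation becomes u² + 5u - 24 = 0.
Factor: (u + 8)(u - 3) = 0, so u = -8 or u = 3.
z³ = -8 gives z = -2.
z³ = 3 gives z = ∛(3) ≈ 1.4422.

z = -2 or z = 1.4422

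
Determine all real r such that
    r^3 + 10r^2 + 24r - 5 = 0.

r = -5.1926 or r = -5 or r = 0.1926

Possible rational roots are divisors of -5. Testing r = -5 gives 0, so (r + 5) is a factor.
Divide: r^3 + 10r^2 + 24r - 5 = (r + 5)(r^2 + 5r - 1).
Apply the quadratic formula to r^2 + 5r - 1 = 0: r = (-5 +/- sqrt(29))/2, i.e. r ~= 0.1926 or r ~= -5.1926.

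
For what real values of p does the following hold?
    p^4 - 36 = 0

p = -2.4495 or p = 2.4495

Let u = p^2. The equation becomes u^2 - 36 = 0.
Factor: (u - 6)(u + 6) = 0, so u = 6 or u = -6.
p^2 = 6 gives p = +/-sqrt(6) ~= +/-2.4495.
p^2 = -6 < 0 has no real solution.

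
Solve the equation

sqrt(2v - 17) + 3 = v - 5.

Isolate the radical: sqrt(2v - 17) = v - 8.
Square both sides: 2v - 17 = (v - 8)^2.
Expand and rearrange: v^2 - 18v + 81 = 0.
This gives the repeated root v = 9.
Check in the original equation:
  v = 9: sqrt(1) = 1, while v - 8 = 1 — valid.

v = 9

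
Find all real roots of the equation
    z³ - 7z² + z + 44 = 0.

Possible rational roots are divisors of 44. Testing z = 4 gives 0, so (z - 4) is a factor.
Divide: z³ - 7z² + z + 44 = (z - 4)(z² - 3z - 11).
Apply the quadratic formula to z² - 3z - 11 = 0: z = (3 ± √53)/2, i.e. z ≈ 5.1401 or z ≈ -2.1401.

z = -2.1401 or z = 4 or z = 5.1401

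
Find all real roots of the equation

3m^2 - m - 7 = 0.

Discriminant: (-1)^2 - 4*3*(-7) = 85.
Quadratic formula: m = (1 +/- sqrt(85)) / 6.
So m = 1/6 + sqrt(85)/6 ~= 1.7033 or m = 1/6 - sqrt(85)/6 ~= -1.3699.

m = -1.3699 or m = 1.7033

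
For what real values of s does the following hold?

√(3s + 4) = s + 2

Square both sides: 3s + 4 = (s + 2)².
Expand and rearrange: s² + s = 0.
Solving gives s = 0 or s = -1.
Check each candidate in the original equation:
  s = 0: √(4) = 2, while s + 2 = 2 — valid.
  s = -1: √(1) = 1, while s + 2 = 1 — valid.

s = -1 or s = 0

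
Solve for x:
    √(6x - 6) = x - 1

Square both sides: 6x - 6 = (x - 1)².
Expand and rearrange: x² - 8x + 7 = 0.
Solving gives x = 7 or x = 1.
Check each candidate in the original equation:
  x = 7: √(36) = 6, while x - 1 = 6 — valid.
  x = 1: √(0) = 0, while x - 1 = 0 — valid.

x = 1 or x = 7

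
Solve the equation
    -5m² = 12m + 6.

m = -1.6899 or m = -0.7101

Rearrange to standard form: -5m² - 12m - 6 = 0.
Discriminant: (-12)² − 4·(-5)·(-6) = 24.
Quadratic formula: m = (12 ± √24) / (-10).
So m = -6/5 - √(6)/5 ≈ -1.6899 or m = -6/5 + √(6)/5 ≈ -0.7101.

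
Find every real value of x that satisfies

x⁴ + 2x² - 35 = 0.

x = -2.2361 or x = 2.2361

Let u = x². The equation becomes u² + 2u - 35 = 0.
Factor: (u + 7)(u - 5) = 0, so u = -7 or u = 5.
x² = -7 < 0 has no real solution.
x² = 5 gives x = ±√(5) ≈ ±2.2361.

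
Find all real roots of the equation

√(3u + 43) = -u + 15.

Square both sides: 3u + 43 = (-u + 15)².
Expand and rearrange: u² - 33u + 182 = 0.
Solving gives u = 26 or u = 7.
Check each candidate in the original equation:
  u = 26: √(121) = 11, while -u + 15 = -11 — extraneous.
  u = 7: √(64) = 8, while -u + 15 = 8 — valid.

u = 7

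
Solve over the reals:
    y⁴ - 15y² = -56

Let u = y². The equation becomes u² - 15u + 56 = 0.
Factor: (u - 8)(u - 7) = 0, so u = 8 or u = 7.
y² = 8 gives y = ±2·√(2) ≈ ±2.8284.
y² = 7 gives y = ±√(7) ≈ ±2.6458.

y = -2.8284 or y = -2.6458 or y = 2.6458 or y = 2.8284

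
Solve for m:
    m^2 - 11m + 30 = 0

Factor: (m - 6)(m - 5) = 0.
So m = 6 or m = 5.

m = 5 or m = 6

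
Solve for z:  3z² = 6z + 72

z = -4 or z = 6

Bring every term to one side: 3z² - 6z - 72 = 0.
Factor: 3(z - 6)(z + 4) = 0.
So z = 6 or z = -4.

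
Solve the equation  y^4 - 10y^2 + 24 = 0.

y = -2.4495 or y = -2 or y = 2 or y = 2.4495

Let u = y^2. The equation becomes u^2 - 10u + 24 = 0.
Factor: (u - 4)(u - 6) = 0, so u = 4 or u = 6.
y^2 = 4 gives y = +/-2.
y^2 = 6 gives y = +/-sqrt(6) ~= +/-2.4495.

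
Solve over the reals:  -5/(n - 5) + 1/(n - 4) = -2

Multiply both sides by (n - 5)(n - 4):
-5(n - 4) + (n - 5) = -2(n - 5)(n - 4).
Expand and collect terms: -2n² + 22n - 55 = 0.
By the quadratic formula, n = (-22 ± √44) / -4, so n ≈ 3.8417 or n ≈ 7.1583.
Neither value makes a denominator zero (n ≠ 5, n ≠ 4), so both are valid.

n = 3.8417 or n = 7.1583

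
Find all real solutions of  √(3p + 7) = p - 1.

p = 6

Square both sides: 3p + 7 = (p - 1)².
Expand and rearrange: p² - 5p - 6 = 0.
Solving gives p = 6 or p = -1.
Check each candidate in the original equation:
  p = 6: √(25) = 5, while p - 1 = 5 — valid.
  p = -1: √(4) = 2, while p - 1 = -2 — extraneous.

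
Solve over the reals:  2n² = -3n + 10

Rearrange to standard form: 2n² + 3n - 10 = 0.
Discriminant: (3)² − 4·2·(-10) = 89.
Quadratic formula: n = (-3 ± √89) / 4.
So n = -3/4 + √(89)/4 ≈ 1.6085 or n = -√(89)/4 - 3/4 ≈ -3.1085.

n = -3.1085 or n = 1.6085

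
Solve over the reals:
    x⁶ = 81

x = -2.0801 or x = 2.0801

Let u = x³. The equation becomes u² - 81 = 0.
Factor: (u - 9)(u + 9) = 0, so u = 9 or u = -9.
x³ = 9 gives x = ∛(9) ≈ 2.0801.
x³ = -9 gives x = -∛(9) ≈ -2.0801.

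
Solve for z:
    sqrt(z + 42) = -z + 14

Square both sides: z + 42 = (-z + 14)^2.
Expand and rearrange: z^2 - 29z + 154 = 0.
Solving gives z = 22 or z = 7.
Check each candidate in the original equation:
  z = 22: sqrt(64) = 8, while -z + 14 = -8 — extraneous.
  z = 7: sqrt(49) = 7, while -z + 14 = 7 — valid.

z = 7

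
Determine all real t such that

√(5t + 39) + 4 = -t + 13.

Isolate the radical: √(5t + 39) = -t + 9.
Square both sides: 5t + 39 = (-t + 9)².
Expand and rearrange: t² - 23t + 42 = 0.
Solving gives t = 21 or t = 2.
Check each candidate in the original equation:
  t = 21: √(144) = 12, while -t + 9 = -12 — extraneous.
  t = 2: √(49) = 7, while -t + 9 = 7 — valid.

t = 2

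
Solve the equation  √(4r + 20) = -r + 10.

r = 4

Square both sides: 4r + 20 = (-r + 10)².
Expand and rearrange: r² - 24r + 80 = 0.
Solving gives r = 20 or r = 4.
Check each candidate in the original equation:
  r = 20: √(100) = 10, while -r + 10 = -10 — extraneous.
  r = 4: √(36) = 6, while -r + 10 = 6 — valid.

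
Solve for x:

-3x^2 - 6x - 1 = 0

Discriminant: (-6)^2 - 4*(-3)*(-1) = 24.
Quadratic formula: x = (6 +/- sqrt(24)) / (-6).
So x = -1 - sqrt(6)/3 ~= -1.8165 or x = -1 + sqrt(6)/3 ~= -0.1835.

x = -1.8165 or x = -0.1835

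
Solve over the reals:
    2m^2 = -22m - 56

m = -7 or m = -4

Bring every term to one side: 2m^2 + 22m + 56 = 0.
Factor: 2(m + 4)(m + 7) = 0.
So m = -4 or m = -7.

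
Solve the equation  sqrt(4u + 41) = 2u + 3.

u = 2

Square both sides: 4u + 41 = (2u + 3)^2.
Expand and rearrange: 4u^2 + 8u - 32 = 0.
Solving gives u = 2 or u = -4.
Check each candidate in the original equation:
  u = 2: sqrt(49) = 7, while 2u + 3 = 7 — valid.
  u = -4: sqrt(25) = 5, while 2u + 3 = -5 — extraneous.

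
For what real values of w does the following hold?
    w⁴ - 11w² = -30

Let u = w². The equation becomes u² - 11u + 30 = 0.
Factor: (u - 6)(u - 5) = 0, so u = 6 or u = 5.
w² = 6 gives w = ±√(6) ≈ ±2.4495.
w² = 5 gives w = ±√(5) ≈ ±2.2361.

w = -2.4495 or w = -2.2361 or w = 2.2361 or w = 2.4495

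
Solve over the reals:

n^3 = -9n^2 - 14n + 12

n = -6.6056 or n = -3 or n = 0.6056

Rearrange: n^3 + 9n^2 + 14n - 12 = 0.
Possible rational roots are divisors of -12. Testing n = -3 gives 0, so (n + 3) is a factor.
Divide: n^3 + 9n^2 + 14n - 12 = (n + 3)(n^2 + 6n - 4).
Apply the quadratic formula to n^2 + 6n - 4 = 0: n = (-6 +/- sqrt(52))/2, i.e. n ~= 0.6056 or n ~= -6.6056.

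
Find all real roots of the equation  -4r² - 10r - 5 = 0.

r = -1.809 or r = -0.691

Discriminant: (-10)² − 4·(-4)·(-5) = 20.
Quadratic formula: r = (10 ± √20) / (-8).
So r = -5/4 - √(5)/4 ≈ -1.809 or r = -5/4 + √(5)/4 ≈ -0.691.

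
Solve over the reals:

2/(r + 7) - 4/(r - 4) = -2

r = -7.8557 or r = 5.8557

Multiply both sides by (r + 7)(r - 4):
2(r - 4) - 4(r + 7) = -2(r + 7)(r - 4).
Expand and collect terms: -2r² - 4r + 92 = 0.
By the quadratic formula, r = (4 ± √752) / -4, so r ≈ -7.8557 or r ≈ 5.8557.
Neither value makes a denominator zero (r ≠ -7, r ≠ 4), so both are valid.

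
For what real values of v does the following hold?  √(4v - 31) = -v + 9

Square both sides: 4v - 31 = (-v + 9)².
Expand and rearrange: v² - 22v + 112 = 0.
Solving gives v = 14 or v = 8.
Check each candidate in the original equation:
  v = 14: √(25) = 5, while -v + 9 = -5 — extraneous.
  v = 8: √(1) = 1, while -v + 9 = 1 — valid.

v = 8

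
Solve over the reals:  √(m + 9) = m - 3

Square both sides: m + 9 = (m - 3)².
Expand and rearrange: m² - 7m = 0.
Solving gives m = 7 or m = 0.
Check each candidate in the original equation:
  m = 7: √(16) = 4, while m - 3 = 4 — valid.
  m = 0: √(9) = 3, while m - 3 = -3 — extraneous.

m = 7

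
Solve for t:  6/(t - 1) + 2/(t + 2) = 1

Multiply both sides by (t - 1)(t + 2):
6(t + 2) + 2(t - 1) = (t - 1)(t + 2).
Expand and collect terms: t^2 - 7t - 12 = 0.
By the quadratic formula, t = (7 +/- sqrt(97)) / 2, so t ~= 8.4244 or t ~= -1.4244.
Neither value makes a denominator zero (t != 1, t != -2), so both are valid.

t = -1.4244 or t = 8.4244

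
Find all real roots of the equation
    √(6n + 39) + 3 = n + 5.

Isolate the radical: √(6n + 39) = n + 2.
Square both sides: 6n + 39 = (n + 2)².
Expand and rearrange: n² - 2n - 35 = 0.
Solving gives n = 7 or n = -5.
Check each candidate in the original equation:
  n = 7: √(81) = 9, while n + 2 = 9 — valid.
  n = -5: √(9) = 3, while n + 2 = -3 — extraneous.

n = 7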